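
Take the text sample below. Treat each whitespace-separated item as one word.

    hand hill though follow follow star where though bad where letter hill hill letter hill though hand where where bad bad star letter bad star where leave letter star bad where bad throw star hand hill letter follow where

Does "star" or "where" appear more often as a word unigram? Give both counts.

"star": 5 occurrences
"where": 7 occurrences

"where" (7 vs 5)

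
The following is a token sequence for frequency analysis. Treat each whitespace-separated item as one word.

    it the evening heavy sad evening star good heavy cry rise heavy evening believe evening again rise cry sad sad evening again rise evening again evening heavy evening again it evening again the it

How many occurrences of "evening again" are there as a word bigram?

Scanning the 33 overlapping bigram windows for "evening again":
  position 15–16: evening again
  position 21–22: evening again
  position 24–25: evening again
  position 28–29: evening again
  position 31–32: evening again

5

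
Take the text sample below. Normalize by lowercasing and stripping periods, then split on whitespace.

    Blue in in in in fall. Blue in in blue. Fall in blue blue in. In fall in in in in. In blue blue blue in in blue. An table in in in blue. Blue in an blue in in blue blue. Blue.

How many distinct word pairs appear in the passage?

13

43 tokens → 42 bigram windows in total.
Repeated bigrams (each contributes count−1 duplicates):
  in in: 13
  blue blue: 6
  blue in: 6
  in blue: 6
  fall in: 2
  in fall: 2
29 duplicate windows → 42 − 29 = 13 distinct.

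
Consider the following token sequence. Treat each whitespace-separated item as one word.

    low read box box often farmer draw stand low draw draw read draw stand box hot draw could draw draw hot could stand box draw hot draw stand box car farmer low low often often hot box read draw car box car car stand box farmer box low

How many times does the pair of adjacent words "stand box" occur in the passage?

4

Scanning the 47 overlapping bigram windows for "stand box":
  position 14–15: stand box
  position 23–24: stand box
  position 28–29: stand box
  position 44–45: stand box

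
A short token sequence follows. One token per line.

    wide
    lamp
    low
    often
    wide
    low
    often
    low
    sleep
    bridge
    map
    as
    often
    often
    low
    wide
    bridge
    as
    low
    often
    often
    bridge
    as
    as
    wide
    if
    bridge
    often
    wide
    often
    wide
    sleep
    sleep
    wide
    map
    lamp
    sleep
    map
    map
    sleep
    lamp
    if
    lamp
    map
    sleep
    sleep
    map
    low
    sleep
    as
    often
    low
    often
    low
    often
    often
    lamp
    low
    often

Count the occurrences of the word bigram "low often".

6

Scanning the 58 overlapping bigram windows for "low often":
  position 3–4: low often
  position 6–7: low often
  position 19–20: low often
  position 52–53: low often
  position 54–55: low often
  position 58–59: low often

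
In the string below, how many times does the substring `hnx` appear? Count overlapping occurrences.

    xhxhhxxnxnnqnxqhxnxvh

Sliding a length-3 window over the 21 characters (19 positions):
  (no match at any position)

0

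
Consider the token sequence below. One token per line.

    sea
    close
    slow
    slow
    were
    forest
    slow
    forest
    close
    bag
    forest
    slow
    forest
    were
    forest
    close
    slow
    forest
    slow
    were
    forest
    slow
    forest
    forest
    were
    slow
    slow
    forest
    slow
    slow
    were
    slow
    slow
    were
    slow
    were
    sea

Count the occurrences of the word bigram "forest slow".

5

Scanning the 36 overlapping bigram windows for "forest slow":
  position 6–7: forest slow
  position 11–12: forest slow
  position 18–19: forest slow
  position 21–22: forest slow
  position 28–29: forest slow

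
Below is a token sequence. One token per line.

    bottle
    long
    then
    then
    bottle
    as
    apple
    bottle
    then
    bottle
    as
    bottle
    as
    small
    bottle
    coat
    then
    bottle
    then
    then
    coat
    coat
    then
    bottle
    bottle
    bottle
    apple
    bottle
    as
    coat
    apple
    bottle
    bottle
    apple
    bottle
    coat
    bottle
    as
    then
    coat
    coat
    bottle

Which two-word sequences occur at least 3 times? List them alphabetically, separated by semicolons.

Bigram counts meeting the condition (at least 3 times):
  apple bottle: 4
  bottle as: 5
  bottle bottle: 3
  then bottle: 4

apple bottle; bottle as; bottle bottle; then bottle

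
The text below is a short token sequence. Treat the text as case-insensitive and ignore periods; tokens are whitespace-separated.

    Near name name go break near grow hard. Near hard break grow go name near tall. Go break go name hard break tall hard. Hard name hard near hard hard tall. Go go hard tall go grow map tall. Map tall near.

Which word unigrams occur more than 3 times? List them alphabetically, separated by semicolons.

Unigram counts meeting the condition (more than 3 times):
  break: 4
  go: 7
  hard: 9
  name: 5
  near: 6
  tall: 6

break; go; hard; name; near; tall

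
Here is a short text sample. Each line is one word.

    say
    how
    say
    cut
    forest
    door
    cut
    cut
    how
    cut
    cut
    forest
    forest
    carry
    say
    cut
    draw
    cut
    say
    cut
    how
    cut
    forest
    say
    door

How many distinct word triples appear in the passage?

25 tokens → 23 trigram windows in total.
Repeated trigrams (each contributes count−1 duplicates):
  cut how cut: 2
1 duplicate windows → 23 − 1 = 22 distinct.

22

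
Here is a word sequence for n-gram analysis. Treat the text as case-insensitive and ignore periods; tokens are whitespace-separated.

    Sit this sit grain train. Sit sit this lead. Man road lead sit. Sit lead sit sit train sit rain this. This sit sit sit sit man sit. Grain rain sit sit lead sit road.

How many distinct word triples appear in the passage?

29

35 tokens → 33 trigram windows in total.
Repeated trigrams (each contributes count−1 duplicates):
  lead sit sit: 2
  sit lead sit: 2
  sit sit lead: 2
  sit sit sit: 2
4 duplicate windows → 33 − 4 = 29 distinct.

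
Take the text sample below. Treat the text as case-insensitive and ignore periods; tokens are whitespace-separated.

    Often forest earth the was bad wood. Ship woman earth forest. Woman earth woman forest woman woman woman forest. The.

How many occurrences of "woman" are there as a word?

6

Scanning the 20 tokens for "woman":
  position 9: woman
  position 12: woman
  position 14: woman
  position 16: woman
  position 17: woman
  position 18: woman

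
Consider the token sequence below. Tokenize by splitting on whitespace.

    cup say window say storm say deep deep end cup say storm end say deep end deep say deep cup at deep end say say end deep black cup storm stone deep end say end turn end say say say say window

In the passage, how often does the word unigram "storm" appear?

3

Scanning the 42 tokens for "storm":
  position 5: storm
  position 12: storm
  position 30: storm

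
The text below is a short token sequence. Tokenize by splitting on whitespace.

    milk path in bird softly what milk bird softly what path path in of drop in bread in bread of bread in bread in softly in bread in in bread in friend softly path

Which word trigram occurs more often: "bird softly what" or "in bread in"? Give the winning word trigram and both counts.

"in bread in" (4 vs 2)

"bird softly what": 2 occurrences
"in bread in": 4 occurrences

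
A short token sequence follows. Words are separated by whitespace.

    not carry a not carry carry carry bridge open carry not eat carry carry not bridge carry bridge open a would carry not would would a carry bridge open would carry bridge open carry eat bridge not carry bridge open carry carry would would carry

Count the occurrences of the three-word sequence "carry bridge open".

5

Scanning the 43 overlapping trigram windows for "carry bridge open":
  position 7–9: carry bridge open
  position 17–19: carry bridge open
  position 27–29: carry bridge open
  position 31–33: carry bridge open
  position 38–40: carry bridge open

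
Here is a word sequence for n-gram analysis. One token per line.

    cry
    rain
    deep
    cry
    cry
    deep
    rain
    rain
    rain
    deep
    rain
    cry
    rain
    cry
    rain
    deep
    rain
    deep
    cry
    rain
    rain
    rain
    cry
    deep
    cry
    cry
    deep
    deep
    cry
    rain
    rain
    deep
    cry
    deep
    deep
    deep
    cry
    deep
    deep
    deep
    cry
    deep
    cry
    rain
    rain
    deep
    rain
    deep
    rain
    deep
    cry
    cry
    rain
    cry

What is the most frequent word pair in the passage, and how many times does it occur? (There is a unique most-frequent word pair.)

"deep cry", 9 times

Bigram frequencies (highest first):
  deep cry: 9
  rain deep: 8
  cry rain: 7
  cry deep: 6
  rain rain: 6
  deep rain: 5
  … (3 more, each ≤ 5)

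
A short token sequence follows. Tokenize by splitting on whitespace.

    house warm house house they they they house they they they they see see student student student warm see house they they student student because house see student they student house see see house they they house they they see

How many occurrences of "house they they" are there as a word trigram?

Scanning the 38 overlapping trigram windows for "house they they":
  position 4–6: house they they
  position 8–10: house they they
  position 20–22: house they they
  position 34–36: house they they
  position 37–39: house they they

5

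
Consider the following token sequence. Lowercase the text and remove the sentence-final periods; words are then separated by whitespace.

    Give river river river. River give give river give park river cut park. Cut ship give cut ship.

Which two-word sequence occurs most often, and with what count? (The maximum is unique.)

"river river", 3 times

Bigram frequencies (highest first):
  river river: 3
  give river: 2
  river give: 2
  cut ship: 2
  give give: 1
  give park: 1
  … (6 more, each ≤ 1)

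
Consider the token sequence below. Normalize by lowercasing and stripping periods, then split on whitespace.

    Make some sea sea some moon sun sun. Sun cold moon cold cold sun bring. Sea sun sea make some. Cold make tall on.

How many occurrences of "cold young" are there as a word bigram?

Scanning the 23 overlapping bigram windows for "cold young":
  (none found)

0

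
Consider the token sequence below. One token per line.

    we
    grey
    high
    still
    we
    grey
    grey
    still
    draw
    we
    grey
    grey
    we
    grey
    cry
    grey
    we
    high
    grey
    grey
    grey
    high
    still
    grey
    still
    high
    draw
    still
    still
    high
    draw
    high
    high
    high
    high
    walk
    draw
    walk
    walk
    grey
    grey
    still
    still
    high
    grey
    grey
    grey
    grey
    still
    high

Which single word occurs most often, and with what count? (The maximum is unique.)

"grey", 17 times

Unigram frequencies (highest first):
  grey: 17
  high: 11
  still: 9
  we: 5
  draw: 4
  walk: 3
  … (1 more, each ≤ 1)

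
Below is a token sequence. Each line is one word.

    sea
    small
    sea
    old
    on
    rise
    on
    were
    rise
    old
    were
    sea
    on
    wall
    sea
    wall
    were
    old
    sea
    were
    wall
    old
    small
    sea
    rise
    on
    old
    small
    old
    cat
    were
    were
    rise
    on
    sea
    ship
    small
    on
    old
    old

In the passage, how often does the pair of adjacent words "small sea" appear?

2

Scanning the 39 overlapping bigram windows for "small sea":
  position 2–3: small sea
  position 23–24: small sea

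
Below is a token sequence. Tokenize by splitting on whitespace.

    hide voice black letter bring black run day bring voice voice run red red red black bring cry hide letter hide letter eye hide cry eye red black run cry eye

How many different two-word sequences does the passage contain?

31 tokens → 30 bigram windows in total.
Repeated bigrams (each contributes count−1 duplicates):
  black run: 2
  cry eye: 2
  hide letter: 2
  red black: 2
  red red: 2
5 duplicate windows → 30 − 5 = 25 distinct.

25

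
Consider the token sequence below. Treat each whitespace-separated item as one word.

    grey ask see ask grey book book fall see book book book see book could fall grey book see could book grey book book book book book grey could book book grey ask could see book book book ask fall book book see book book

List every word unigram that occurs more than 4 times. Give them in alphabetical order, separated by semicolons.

book; grey; see

Unigram counts meeting the condition (more than 4 times):
  book: 22
  grey: 6
  see: 6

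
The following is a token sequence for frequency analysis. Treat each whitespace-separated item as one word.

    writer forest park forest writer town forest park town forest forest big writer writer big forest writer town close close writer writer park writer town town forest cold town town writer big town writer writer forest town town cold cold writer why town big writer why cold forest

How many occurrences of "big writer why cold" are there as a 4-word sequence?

Scanning the 45 overlapping 4-gram windows for "big writer why cold":
  position 44–47: big writer why cold

1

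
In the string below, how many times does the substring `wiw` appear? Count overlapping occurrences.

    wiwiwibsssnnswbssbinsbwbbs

2

Sliding a length-3 window over the 26 characters (24 positions):
  position 1–3: wiw
  position 3–5: wiw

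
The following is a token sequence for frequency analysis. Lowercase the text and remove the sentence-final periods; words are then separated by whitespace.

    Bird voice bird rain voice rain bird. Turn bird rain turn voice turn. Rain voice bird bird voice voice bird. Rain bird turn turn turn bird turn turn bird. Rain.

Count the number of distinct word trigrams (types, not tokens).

30 tokens → 28 trigram windows in total.
Repeated trigrams (each contributes count−1 duplicates):
  bird turn turn: 2
  rain bird turn: 2
  turn bird rain: 2
  turn turn bird: 2
  voice bird rain: 2
5 duplicate windows → 28 − 5 = 23 distinct.

23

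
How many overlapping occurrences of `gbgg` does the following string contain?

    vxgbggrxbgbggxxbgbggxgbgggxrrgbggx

Sliding a length-4 window over the 34 characters (31 positions):
  position 3–6: gbgg
  position 10–13: gbgg
  position 17–20: gbgg
  position 22–25: gbgg
  position 30–33: gbgg

5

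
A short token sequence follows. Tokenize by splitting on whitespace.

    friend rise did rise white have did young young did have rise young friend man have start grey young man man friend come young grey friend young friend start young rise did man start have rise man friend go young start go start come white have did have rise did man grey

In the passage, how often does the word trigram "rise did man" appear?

Scanning the 50 overlapping trigram windows for "rise did man":
  position 31–33: rise did man
  position 49–51: rise did man

2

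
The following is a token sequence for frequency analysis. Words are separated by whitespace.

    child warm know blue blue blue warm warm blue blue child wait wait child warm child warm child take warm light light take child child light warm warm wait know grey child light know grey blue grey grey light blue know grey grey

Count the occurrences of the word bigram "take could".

0

Scanning the 42 overlapping bigram windows for "take could":
  (none found)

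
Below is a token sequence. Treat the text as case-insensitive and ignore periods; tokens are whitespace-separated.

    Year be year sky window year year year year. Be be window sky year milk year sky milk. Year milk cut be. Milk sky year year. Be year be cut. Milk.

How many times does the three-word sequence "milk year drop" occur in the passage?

0

Scanning the 29 overlapping trigram windows for "milk year drop":
  (none found)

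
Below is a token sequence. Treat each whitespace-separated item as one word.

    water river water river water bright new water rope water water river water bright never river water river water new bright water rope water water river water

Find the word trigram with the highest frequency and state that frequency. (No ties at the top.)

"water river water", 5 times

Trigram frequencies (highest first):
  water river water: 5
  river water river: 2
  river water bright: 2
  water rope water: 2
  rope water water: 2
  water water river: 2
  … (10 more, each ≤ 1)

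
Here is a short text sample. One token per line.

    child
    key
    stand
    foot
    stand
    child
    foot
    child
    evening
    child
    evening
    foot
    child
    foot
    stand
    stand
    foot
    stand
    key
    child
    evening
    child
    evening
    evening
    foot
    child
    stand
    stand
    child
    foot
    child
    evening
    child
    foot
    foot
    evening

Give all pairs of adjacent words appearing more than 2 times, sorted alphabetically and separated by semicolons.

Bigram counts meeting the condition (more than 2 times):
  child evening: 5
  child foot: 4
  evening child: 3
  foot child: 4
  foot stand: 3

child evening; child foot; evening child; foot child; foot stand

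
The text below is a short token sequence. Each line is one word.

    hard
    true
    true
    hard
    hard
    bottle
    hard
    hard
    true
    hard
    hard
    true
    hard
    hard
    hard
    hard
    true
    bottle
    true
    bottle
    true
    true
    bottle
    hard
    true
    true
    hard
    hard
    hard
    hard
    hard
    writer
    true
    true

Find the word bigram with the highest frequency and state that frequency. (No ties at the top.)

Bigram frequencies (highest first):
  hard hard: 10
  hard true: 5
  true true: 4
  true hard: 4
  true bottle: 3
  bottle hard: 2
  … (4 more, each ≤ 2)

"hard hard", 10 times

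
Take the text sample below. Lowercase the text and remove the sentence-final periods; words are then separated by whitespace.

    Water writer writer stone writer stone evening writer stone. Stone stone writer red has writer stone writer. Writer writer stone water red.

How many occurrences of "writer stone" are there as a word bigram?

Scanning the 21 overlapping bigram windows for "writer stone":
  position 3–4: writer stone
  position 5–6: writer stone
  position 8–9: writer stone
  position 15–16: writer stone
  position 19–20: writer stone

5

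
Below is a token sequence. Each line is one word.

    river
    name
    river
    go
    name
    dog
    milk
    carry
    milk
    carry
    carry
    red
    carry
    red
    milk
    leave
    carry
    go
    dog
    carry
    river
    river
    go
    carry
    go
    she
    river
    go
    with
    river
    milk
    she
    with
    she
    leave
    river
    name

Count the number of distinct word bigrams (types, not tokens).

30

37 tokens → 36 bigram windows in total.
Repeated bigrams (each contributes count−1 duplicates):
  river go: 3
  carry go: 2
  carry red: 2
  milk carry: 2
  river name: 2
6 duplicate windows → 36 − 6 = 30 distinct.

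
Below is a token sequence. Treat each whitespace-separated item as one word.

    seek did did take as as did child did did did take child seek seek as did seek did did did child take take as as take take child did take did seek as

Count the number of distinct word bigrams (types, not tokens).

34 tokens → 33 bigram windows in total.
Repeated bigrams (each contributes count−1 duplicates):
  did did: 5
  did take: 3
  as as: 2
  as did: 2
  child did: 2
  did child: 2
  did seek: 2
  seek as: 2
  … (4 more repeated)
16 duplicate windows → 33 − 16 = 17 distinct.

17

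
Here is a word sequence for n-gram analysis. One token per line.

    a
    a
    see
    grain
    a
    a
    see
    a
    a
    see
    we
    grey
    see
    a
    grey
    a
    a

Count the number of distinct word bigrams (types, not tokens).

10

17 tokens → 16 bigram windows in total.
Repeated bigrams (each contributes count−1 duplicates):
  a a: 4
  a see: 3
  see a: 2
6 duplicate windows → 16 − 6 = 10 distinct.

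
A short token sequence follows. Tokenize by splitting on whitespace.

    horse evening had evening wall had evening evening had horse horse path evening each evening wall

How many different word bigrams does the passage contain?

16 tokens → 15 bigram windows in total.
Repeated bigrams (each contributes count−1 duplicates):
  evening had: 2
  evening wall: 2
  had evening: 2
3 duplicate windows → 15 − 3 = 12 distinct.

12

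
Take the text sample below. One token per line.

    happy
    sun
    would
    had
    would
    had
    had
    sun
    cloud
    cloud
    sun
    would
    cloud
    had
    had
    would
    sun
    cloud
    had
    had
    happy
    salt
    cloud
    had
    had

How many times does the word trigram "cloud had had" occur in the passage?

Scanning the 23 overlapping trigram windows for "cloud had had":
  position 13–15: cloud had had
  position 18–20: cloud had had
  position 23–25: cloud had had

3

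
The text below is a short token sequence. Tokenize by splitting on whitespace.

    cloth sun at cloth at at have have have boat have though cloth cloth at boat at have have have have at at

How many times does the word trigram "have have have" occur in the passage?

3

Scanning the 21 overlapping trigram windows for "have have have":
  position 7–9: have have have
  position 18–20: have have have
  position 19–21: have have have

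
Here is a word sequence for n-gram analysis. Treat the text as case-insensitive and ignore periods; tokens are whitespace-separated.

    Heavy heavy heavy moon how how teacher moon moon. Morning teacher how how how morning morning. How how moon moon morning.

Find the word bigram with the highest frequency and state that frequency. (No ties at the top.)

"how how", 4 times

Bigram frequencies (highest first):
  how how: 4
  heavy heavy: 2
  moon moon: 2
  moon morning: 2
  heavy moon: 1
  moon how: 1
  … (8 more, each ≤ 1)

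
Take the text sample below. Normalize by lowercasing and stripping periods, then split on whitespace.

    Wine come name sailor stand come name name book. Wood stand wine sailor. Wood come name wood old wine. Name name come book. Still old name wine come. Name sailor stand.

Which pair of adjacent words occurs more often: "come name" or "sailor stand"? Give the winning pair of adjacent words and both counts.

"come name" (4 vs 2)

"come name": 4 occurrences
"sailor stand": 2 occurrences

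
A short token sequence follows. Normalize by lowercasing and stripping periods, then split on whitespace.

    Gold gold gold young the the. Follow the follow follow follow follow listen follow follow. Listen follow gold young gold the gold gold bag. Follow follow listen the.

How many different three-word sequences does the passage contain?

22

28 tokens → 26 trigram windows in total.
Repeated trigrams (each contributes count−1 duplicates):
  follow follow listen: 3
  follow follow follow: 2
  follow listen follow: 2
4 duplicate windows → 26 − 4 = 22 distinct.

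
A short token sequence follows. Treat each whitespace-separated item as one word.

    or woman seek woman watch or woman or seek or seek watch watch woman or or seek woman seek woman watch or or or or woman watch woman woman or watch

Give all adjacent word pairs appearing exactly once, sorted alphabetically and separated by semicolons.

Bigram counts meeting the condition (exactly once):
  or watch: 1
  seek or: 1
  seek watch: 1
  watch watch: 1
  woman woman: 1

or watch; seek or; seek watch; watch watch; woman woman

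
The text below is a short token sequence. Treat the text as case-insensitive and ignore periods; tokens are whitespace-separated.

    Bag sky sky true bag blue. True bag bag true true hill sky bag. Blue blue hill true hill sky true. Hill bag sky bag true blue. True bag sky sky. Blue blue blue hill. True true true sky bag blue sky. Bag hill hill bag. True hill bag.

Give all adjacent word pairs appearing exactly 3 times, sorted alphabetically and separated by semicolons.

Bigram counts meeting the condition (exactly 3 times):
  bag blue: 3
  bag sky: 3
  bag true: 3
  blue blue: 3
  hill bag: 3
  true bag: 3
  true true: 3

bag blue; bag sky; bag true; blue blue; hill bag; true bag; true true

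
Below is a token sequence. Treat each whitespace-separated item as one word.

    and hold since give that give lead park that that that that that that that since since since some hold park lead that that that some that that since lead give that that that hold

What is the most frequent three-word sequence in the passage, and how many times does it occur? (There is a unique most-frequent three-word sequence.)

Trigram frequencies (highest first):
  that that that: 7
  that that since: 2
  and hold since: 1
  hold since give: 1
  since give that: 1
  give that give: 1
  … (20 more, each ≤ 1)

"that that that", 7 times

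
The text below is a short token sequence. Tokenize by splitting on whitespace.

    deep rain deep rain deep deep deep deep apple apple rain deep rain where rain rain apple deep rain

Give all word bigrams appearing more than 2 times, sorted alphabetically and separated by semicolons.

deep deep; deep rain; rain deep

Bigram counts meeting the condition (more than 2 times):
  deep deep: 3
  deep rain: 4
  rain deep: 3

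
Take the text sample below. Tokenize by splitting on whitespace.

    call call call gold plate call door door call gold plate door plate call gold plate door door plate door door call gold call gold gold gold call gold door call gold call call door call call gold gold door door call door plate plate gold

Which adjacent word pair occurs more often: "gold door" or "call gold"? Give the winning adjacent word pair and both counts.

"gold door": 2 occurrences
"call gold": 8 occurrences

"call gold" (8 vs 2)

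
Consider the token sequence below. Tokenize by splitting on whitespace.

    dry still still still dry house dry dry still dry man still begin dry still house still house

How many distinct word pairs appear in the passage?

18 tokens → 17 bigram windows in total.
Repeated bigrams (each contributes count−1 duplicates):
  dry still: 3
  still dry: 2
  still house: 2
  still still: 2
5 duplicate windows → 17 − 5 = 12 distinct.

12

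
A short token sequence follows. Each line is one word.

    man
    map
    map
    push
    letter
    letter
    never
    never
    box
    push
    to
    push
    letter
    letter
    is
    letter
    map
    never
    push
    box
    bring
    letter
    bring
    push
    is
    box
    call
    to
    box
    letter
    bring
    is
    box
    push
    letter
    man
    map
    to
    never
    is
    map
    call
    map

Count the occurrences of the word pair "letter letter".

2

Scanning the 42 overlapping bigram windows for "letter letter":
  position 5–6: letter letter
  position 13–14: letter letter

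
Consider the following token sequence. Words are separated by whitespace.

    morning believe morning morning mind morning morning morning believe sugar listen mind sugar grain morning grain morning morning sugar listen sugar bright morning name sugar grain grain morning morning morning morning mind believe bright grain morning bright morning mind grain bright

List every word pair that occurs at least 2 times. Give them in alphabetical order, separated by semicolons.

bright morning; grain morning; morning believe; morning mind; morning morning; sugar grain; sugar listen

Bigram counts meeting the condition (at least 2 times):
  bright morning: 2
  grain morning: 4
  morning believe: 2
  morning mind: 3
  morning morning: 7
  sugar grain: 2
  sugar listen: 2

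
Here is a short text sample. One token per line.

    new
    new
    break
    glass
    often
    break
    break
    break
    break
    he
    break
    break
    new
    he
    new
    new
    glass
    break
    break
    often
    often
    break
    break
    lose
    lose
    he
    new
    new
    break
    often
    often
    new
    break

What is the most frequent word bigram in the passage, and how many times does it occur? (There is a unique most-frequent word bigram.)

"break break", 6 times

Bigram frequencies (highest first):
  break break: 6
  new new: 3
  new break: 3
  often break: 2
  he new: 2
  break often: 2
  … (13 more, each ≤ 2)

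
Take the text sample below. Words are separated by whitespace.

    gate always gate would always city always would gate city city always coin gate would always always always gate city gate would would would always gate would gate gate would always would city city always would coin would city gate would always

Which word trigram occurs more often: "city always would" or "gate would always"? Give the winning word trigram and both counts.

"gate would always" (4 vs 2)

"city always would": 2 occurrences
"gate would always": 4 occurrences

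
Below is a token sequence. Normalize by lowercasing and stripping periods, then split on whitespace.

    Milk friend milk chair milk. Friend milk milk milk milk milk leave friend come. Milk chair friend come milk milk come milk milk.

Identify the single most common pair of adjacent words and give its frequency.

"milk milk", 6 times

Bigram frequencies (highest first):
  milk milk: 6
  come milk: 3
  milk friend: 2
  friend milk: 2
  milk chair: 2
  friend come: 2
  … (5 more, each ≤ 1)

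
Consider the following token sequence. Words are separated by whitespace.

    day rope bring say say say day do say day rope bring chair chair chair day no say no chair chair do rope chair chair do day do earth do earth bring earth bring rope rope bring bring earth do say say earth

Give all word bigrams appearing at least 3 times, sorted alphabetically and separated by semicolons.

Bigram counts meeting the condition (at least 3 times):
  chair chair: 4
  rope bring: 3
  say say: 3

chair chair; rope bring; say say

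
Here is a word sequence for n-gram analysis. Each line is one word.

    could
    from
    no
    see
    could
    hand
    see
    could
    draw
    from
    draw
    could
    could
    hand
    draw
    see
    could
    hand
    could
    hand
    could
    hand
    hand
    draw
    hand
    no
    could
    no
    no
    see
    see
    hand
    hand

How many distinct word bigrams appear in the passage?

22

33 tokens → 32 bigram windows in total.
Repeated bigrams (each contributes count−1 duplicates):
  could hand: 5
  see could: 3
  hand could: 2
  hand draw: 2
  hand hand: 2
  no see: 2
10 duplicate windows → 32 − 10 = 22 distinct.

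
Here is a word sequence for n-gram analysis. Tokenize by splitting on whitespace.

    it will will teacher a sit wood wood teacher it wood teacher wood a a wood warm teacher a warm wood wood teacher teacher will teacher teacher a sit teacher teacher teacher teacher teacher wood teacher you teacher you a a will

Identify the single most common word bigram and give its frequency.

"teacher teacher", 6 times

Bigram frequencies (highest first):
  teacher teacher: 6
  wood teacher: 4
  teacher a: 3
  will teacher: 2
  a sit: 2
  wood wood: 2
  … (19 more, each ≤ 2)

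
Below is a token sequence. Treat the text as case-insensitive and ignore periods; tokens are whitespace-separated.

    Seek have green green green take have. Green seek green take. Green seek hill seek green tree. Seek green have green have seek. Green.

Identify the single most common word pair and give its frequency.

"seek green", 4 times

Bigram frequencies (highest first):
  seek green: 4
  have green: 3
  green green: 2
  green take: 2
  green seek: 2
  green have: 2
  … (8 more, each ≤ 1)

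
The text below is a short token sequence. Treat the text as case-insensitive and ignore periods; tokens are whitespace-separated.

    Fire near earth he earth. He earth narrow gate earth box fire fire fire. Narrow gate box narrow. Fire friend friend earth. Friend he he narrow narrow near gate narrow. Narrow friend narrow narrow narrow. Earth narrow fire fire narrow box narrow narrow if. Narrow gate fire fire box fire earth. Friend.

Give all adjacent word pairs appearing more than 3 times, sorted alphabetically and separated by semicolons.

fire fire; narrow narrow

Bigram counts meeting the condition (more than 3 times):
  fire fire: 4
  narrow narrow: 5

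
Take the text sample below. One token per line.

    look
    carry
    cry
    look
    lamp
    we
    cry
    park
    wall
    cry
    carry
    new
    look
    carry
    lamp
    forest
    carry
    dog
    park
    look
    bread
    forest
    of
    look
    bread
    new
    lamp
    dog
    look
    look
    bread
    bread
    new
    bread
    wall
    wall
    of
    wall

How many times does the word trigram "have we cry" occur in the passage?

Scanning the 36 overlapping trigram windows for "have we cry":
  (none found)

0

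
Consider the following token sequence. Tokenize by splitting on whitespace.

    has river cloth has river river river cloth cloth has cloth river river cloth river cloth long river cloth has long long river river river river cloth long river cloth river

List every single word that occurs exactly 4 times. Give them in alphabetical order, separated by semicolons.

Unigram counts meeting the condition (exactly 4 times):
  has: 4
  long: 4

has; long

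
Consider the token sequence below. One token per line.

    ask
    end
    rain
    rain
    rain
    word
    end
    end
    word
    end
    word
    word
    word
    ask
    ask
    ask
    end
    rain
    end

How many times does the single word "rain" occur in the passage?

4

Scanning the 19 tokens for "rain":
  position 3: rain
  position 4: rain
  position 5: rain
  position 18: rain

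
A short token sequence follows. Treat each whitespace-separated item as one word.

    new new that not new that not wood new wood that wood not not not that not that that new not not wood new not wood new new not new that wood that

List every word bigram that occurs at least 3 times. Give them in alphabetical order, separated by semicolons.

Bigram counts meeting the condition (at least 3 times):
  new not: 3
  new that: 3
  not not: 3
  not wood: 3
  that not: 3
  wood new: 3

new not; new that; not not; not wood; that not; wood new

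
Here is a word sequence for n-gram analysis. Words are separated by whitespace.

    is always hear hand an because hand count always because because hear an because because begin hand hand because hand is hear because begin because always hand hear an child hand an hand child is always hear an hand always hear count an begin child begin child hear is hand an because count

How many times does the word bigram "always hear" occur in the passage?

Scanning the 52 overlapping bigram windows for "always hear":
  position 2–3: always hear
  position 36–37: always hear
  position 40–41: always hear

3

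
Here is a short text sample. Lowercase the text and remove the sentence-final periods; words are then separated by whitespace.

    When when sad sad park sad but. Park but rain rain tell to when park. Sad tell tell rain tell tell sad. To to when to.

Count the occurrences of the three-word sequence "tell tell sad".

Scanning the 24 overlapping trigram windows for "tell tell sad":
  position 20–22: tell tell sad

1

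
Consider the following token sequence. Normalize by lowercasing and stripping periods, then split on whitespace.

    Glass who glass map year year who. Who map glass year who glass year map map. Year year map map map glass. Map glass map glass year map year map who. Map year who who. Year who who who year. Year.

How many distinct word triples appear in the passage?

41 tokens → 39 trigram windows in total.
Repeated trigrams (each contributes count−1 duplicates):
  year who who: 3
  glass map glass: 2
  glass year map: 2
  map glass map: 2
  map glass year: 2
  map year year: 2
  who who year: 2
  year map map: 2
9 duplicate windows → 39 − 9 = 30 distinct.

30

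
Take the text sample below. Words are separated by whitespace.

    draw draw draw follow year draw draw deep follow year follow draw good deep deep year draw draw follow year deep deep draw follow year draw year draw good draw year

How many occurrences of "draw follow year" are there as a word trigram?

3

Scanning the 29 overlapping trigram windows for "draw follow year":
  position 3–5: draw follow year
  position 18–20: draw follow year
  position 23–25: draw follow year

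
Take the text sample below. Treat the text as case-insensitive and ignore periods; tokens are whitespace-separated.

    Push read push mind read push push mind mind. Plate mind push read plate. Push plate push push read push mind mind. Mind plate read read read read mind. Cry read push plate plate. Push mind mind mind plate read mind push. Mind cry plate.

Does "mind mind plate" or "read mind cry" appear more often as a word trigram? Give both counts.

"mind mind plate": 3 occurrences
"read mind cry": 1 occurrence

"mind mind plate" (3 vs 1)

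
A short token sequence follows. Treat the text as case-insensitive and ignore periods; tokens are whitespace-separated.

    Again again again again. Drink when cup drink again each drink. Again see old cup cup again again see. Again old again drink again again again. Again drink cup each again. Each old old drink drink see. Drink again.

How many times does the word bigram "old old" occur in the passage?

1

Scanning the 38 overlapping bigram windows for "old old":
  position 33–34: old old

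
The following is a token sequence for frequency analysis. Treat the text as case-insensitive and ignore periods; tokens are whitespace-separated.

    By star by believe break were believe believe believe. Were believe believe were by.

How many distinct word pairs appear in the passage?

14 tokens → 13 bigram windows in total.
Repeated bigrams (each contributes count−1 duplicates):
  believe believe: 3
  believe were: 2
  were believe: 2
4 duplicate windows → 13 − 4 = 9 distinct.

9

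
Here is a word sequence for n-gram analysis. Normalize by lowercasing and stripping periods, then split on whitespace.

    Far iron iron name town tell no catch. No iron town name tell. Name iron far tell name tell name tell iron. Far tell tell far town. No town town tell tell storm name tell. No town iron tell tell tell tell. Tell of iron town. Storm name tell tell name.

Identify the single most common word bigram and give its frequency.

"tell tell", 7 times

Bigram frequencies (highest first):
  tell tell: 7
  name tell: 5
  tell name: 4
  town tell: 2
  tell no: 2
  iron town: 2
  … (24 more, each ≤ 2)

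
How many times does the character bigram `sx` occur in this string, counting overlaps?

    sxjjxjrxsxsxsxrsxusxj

6

Sliding a length-2 window over the 21 characters (20 positions):
  position 1–2: sx
  position 9–10: sx
  position 11–12: sx
  position 13–14: sx
  position 16–17: sx
  position 19–20: sx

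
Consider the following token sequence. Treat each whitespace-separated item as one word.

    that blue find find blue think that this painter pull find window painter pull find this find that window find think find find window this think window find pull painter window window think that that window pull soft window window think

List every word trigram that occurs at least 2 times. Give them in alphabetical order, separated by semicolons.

Trigram counts meeting the condition (at least 2 times):
  painter pull find: 2
  window window think: 2

painter pull find; window window think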